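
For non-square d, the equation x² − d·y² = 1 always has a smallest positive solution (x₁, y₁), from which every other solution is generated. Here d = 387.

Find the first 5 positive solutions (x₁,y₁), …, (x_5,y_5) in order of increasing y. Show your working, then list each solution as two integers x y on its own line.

√387 → a₀=19, period (1,2,19,2,1,38); ℓ=6 even so k=5
a_0=19:  p_0=19·1+0=19,  q_0=19·0+1=1
a_1=1:  p_1=1·19+1=20,  q_1=1·1+0=1
a_2=2:  p_2=2·20+19=59,  q_2=2·1+1=3
a_3=19:  p_3=19·59+20=1141,  q_3=19·3+1=58
a_4=2:  p_4=2·1141+59=2341,  q_4=2·58+3=119
a_5=1:  p_5=1·2341+1141=3482,  q_5=1·119+58=177
(x₁, y₁) = (3482, 177);  3482² − 387·177² = 1 ✓
(x_2, y_2) = (3482·3482 + 387·177·177, 3482·177 + 177·3482) = (24248647, 1232628)
(x_3, y_3) = (3482·24248647 + 387·177·1232628, 3482·1232628 + 177·24248647) = (168867574226, 8584021215)
(x_4, y_4) = (3482·168867574226 + 387·177·8584021215, 3482·8584021215 + 177·168867574226) = (1175993762661217, 59779122508632)
(x_5, y_5) = (3482·1175993762661217 + 387·177·59779122508632, 3482·59779122508632 + 177·1175993762661217) = (8189620394305140962, 416301800566092033)

3482 177
24248647 1232628
168867574226 8584021215
1175993762661217 59779122508632
8189620394305140962 416301800566092033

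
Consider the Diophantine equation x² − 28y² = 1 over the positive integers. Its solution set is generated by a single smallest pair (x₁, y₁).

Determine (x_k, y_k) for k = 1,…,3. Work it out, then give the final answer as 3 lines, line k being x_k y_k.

127 24
32257 6096
8193151 1548360

[5; 3,2,3,10] for √28; ℓ=4 ⇒ convergent index 3
k=0  a_k=5  p_k/q_k = 5/1
k=1  a_k=3  p_k/q_k = 16/3
k=2  a_k=2  p_k/q_k = 37/7
k=3  a_k=3  p_k/q_k = 127/24
→ (127, 24).  Check: 127²=16129, 28·24²=16128, difference 1.
k=2:  x_2 = 127·127+28·24·24 = 32257,  y_2 = 127·24+24·127 = 6096
k=3:  x_3 = 127·32257+28·24·6096 = 8193151,  y_3 = 127·6096+24·32257 = 1548360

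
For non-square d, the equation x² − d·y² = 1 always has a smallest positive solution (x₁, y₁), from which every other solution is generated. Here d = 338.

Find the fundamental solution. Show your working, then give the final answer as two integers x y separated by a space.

[18; 2,1,1,2,36] for √338; ℓ=5 ⇒ convergent index 9
k=0  a_k=18  p_k/q_k = 18/1
k=1  a_k=2  p_k/q_k = 37/2
…
k=3  a_k=1  p_k/q_k = 92/5
…
k=5  a_k=36  p_k/q_k = 8696/473
…
k=8  a_k=1  p_k/q_k = 43958/2391
k=9  a_k=2  p_k/q_k = 114243/6214
→ (114243, 6214).  Check: 114243²=13051463049, 338·6214²=13051463048, difference 1.

114243 6214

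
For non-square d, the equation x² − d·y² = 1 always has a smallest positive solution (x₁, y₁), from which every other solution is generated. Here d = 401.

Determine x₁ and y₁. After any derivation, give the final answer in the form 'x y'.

801 40

[20; 40] for √401; ℓ=1 ⇒ convergent index 1
k=0  a_k=20  p_k/q_k = 20/1
k=1  a_k=40  p_k/q_k = 801/40
(x₁, y₁) = (801, 40);  801² − 401·40² = 1 ✓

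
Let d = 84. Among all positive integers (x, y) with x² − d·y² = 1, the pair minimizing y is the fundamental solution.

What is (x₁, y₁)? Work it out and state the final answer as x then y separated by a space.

55 6

√84 = [9; 6,18, …], period ℓ=2 (even) → k=1
i=0: a=9 ⇒ p=9, q=1
i=1: a=6 ⇒ p=55, q=6
fundamental: x₁=55, y₁=6  (since 3025 − 84·36 = 1)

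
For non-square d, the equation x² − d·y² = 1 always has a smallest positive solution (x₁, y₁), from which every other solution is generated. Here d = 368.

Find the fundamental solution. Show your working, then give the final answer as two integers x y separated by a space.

1151 60

[19; 5,2,5,38] for √368; ℓ=4 ⇒ convergent index 3
k=0  a_k=19  p_k/q_k = 19/1
…
k=2  a_k=2  p_k/q_k = 211/11
k=3  a_k=5  p_k/q_k = 1151/60
fundamental: x₁=1151, y₁=60  (since 1324801 − 368·3600 = 1)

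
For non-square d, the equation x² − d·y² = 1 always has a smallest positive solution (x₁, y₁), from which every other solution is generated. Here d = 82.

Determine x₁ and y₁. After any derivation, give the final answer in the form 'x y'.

163 18

[9; 18] for √82; ℓ=1 ⇒ convergent index 1
a_0=9:  p_0=9·1+0=9,  q_0=9·0+1=1
a_1=18:  p_1=18·9+1=163,  q_1=18·1+0=18
→ (163, 18).  Check: 163²=26569, 82·18²=26568, difference 1.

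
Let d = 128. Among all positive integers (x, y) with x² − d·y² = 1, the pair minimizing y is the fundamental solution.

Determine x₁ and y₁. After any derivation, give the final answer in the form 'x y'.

√128 → a₀=11, period (3,5,3,22); ℓ=4 even so k=3
k=0  a_k=11  p_k/q_k = 11/1
k=1  a_k=3  p_k/q_k = 34/3
k=2  a_k=5  p_k/q_k = 181/16
k=3  a_k=3  p_k/q_k = 577/51
fundamental: x₁=577, y₁=51  (since 332929 − 128·2601 = 1)

577 51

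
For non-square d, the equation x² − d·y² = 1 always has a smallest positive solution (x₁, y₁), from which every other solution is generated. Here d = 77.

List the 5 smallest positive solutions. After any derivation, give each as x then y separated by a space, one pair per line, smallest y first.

[8; 1,3,2,3,1,16] for √77; ℓ=6 ⇒ convergent index 5
i=0: a=8 ⇒ p=8, q=1
i=1: a=1 ⇒ p=9, q=1
…
i=4: a=3 ⇒ p=272, q=31
i=5: a=1 ⇒ p=351, q=40
→ (351, 40).  Check: 351²=123201, 77·40²=123200, difference 1.
(351+40√77)^2 = 246401 + 28080√77
(351+40√77)^3 = 172973151 + 19712120√77
(351+40√77)^4 = 121426905601 + 13837880160√77
(351+40√77)^5 = 85241514758751 + 9714172160200√77

351 40
246401 28080
172973151 19712120
121426905601 13837880160
85241514758751 9714172160200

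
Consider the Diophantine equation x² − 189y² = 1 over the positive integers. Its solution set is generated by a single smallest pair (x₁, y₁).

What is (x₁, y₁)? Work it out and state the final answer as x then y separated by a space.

55 4

√189 = [13; 1,2,1,26, …], period ℓ=4 (even) → k=3
k=0  a_k=13  p_k/q_k = 13/1
k=1  a_k=1  p_k/q_k = 14/1
k=2  a_k=2  p_k/q_k = 41/3
k=3  a_k=1  p_k/q_k = 55/4
(x₁, y₁) = (55, 4);  55² − 189·4² = 1 ✓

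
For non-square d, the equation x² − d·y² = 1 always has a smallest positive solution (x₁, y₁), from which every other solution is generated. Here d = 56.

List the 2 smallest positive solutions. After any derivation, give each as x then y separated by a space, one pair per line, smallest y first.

√56 = [7; 2,14, …], period ℓ=2 (even) → k=1
step 0: (7, 1)  from 7·(1,0) + (0,1)
step 1: (15, 2)  from 2·(7,1) + (1,0)
fundamental: x₁=15, y₁=2  (since 225 − 56·4 = 1)
(15+2√56)^2 = 449 + 60√56

15 2
449 60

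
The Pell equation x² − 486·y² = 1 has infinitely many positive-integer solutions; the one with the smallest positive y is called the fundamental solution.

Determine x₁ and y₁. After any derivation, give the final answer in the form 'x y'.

[22; 22,44] for √486; ℓ=2 ⇒ convergent index 1
i=0: a=22 ⇒ p=22, q=1
i=1: a=22 ⇒ p=485, q=22
fundamental: x₁=485, y₁=22  (since 235225 − 486·484 = 1)

485 22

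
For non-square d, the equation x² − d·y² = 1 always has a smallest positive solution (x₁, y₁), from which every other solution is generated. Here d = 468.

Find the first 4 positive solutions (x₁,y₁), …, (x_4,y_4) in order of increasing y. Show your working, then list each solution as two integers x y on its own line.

649 30
842401 38940
1093435849 50544090
1419278889601 65606189880

d=468: √d = [21; 1,1,1,2,1,1,1,42] (ℓ=8, even), read p_7/q_7
k=0  a_k=21  p_k/q_k = 21/1
k=1  a_k=1  p_k/q_k = 22/1
k=2  a_k=1  p_k/q_k = 43/2
k=3  a_k=1  p_k/q_k = 65/3
…
k=5  a_k=1  p_k/q_k = 238/11
k=6  a_k=1  p_k/q_k = 411/19
k=7  a_k=1  p_k/q_k = 649/30
(x₁, y₁) = (649, 30);  649² − 468·30² = 1 ✓
k=2:  x_2 = 649·649+468·30·30 = 842401,  y_2 = 649·30+30·649 = 38940
k=3:  x_3 = 649·842401+468·30·38940 = 1093435849,  y_3 = 649·38940+30·842401 = 50544090
k=4:  x_4 = 649·1093435849+468·30·50544090 = 1419278889601,  y_4 = 649·50544090+30·1093435849 = 65606189880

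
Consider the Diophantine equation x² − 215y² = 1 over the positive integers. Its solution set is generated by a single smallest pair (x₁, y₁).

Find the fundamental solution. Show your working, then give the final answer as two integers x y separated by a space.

√215 → a₀=14, period (1,1,1,28); ℓ=4 even so k=3
a_0=14:  p_0=14·1+0=14,  q_0=14·0+1=1
a_1=1:  p_1=1·14+1=15,  q_1=1·1+0=1
a_2=1:  p_2=1·15+14=29,  q_2=1·1+1=2
a_3=1:  p_3=1·29+15=44,  q_3=1·2+1=3
fundamental: x₁=44, y₁=3  (since 1936 − 215·9 = 1)

44 3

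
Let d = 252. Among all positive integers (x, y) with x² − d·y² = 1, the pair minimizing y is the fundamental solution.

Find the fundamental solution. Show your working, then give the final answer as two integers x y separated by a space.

√252 → a₀=15, period (1,6,1,30); ℓ=4 even so k=3
k=0  a_k=15  p_k/q_k = 15/1
k=1  a_k=1  p_k/q_k = 16/1
k=2  a_k=6  p_k/q_k = 111/7
k=3  a_k=1  p_k/q_k = 127/8
fundamental: x₁=127, y₁=8  (since 16129 − 252·64 = 1)

127 8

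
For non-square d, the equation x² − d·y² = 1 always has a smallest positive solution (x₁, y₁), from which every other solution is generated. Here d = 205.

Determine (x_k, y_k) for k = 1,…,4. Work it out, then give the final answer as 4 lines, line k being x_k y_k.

d=205: √d = [14; 3,6,1,4,1,6,3,28] (ℓ=8, even), read p_7/q_7
a_0=14:  p_0=14·1+0=14,  q_0=14·0+1=1
…
a_2=6:  p_2=6·43+14=272,  q_2=6·3+1=19
a_3=1:  p_3=1·272+43=315,  q_3=1·19+3=22
a_4=4:  p_4=4·315+272=1532,  q_4=4·22+19=107
a_5=1:  p_5=1·1532+315=1847,  q_5=1·107+22=129
a_6=6:  p_6=6·1847+1532=12614,  q_6=6·129+107=881
a_7=3:  p_7=3·12614+1847=39689,  q_7=3·881+129=2772
→ (39689, 2772).  Check: 39689²=1575216721, 205·2772²=1575216720, difference 1.
k=2:  x_2 = 39689·39689+205·2772·2772 = 3150433441,  y_2 = 39689·2772+2772·39689 = 220035816
k=3:  x_3 = 39689·3150433441+205·2772·220035816 = 250075105640009,  y_3 = 39689·220035816+2772·3150433441 = 17466002999676
k=4:  x_4 = 39689·250075105640009+205·2772·17466002999676 = 19850461732342200961,  y_4 = 39689·17466002999676+2772·250075105640009 = 1386416385888245712

39689 2772
3150433441 220035816
250075105640009 17466002999676
19850461732342200961 1386416385888245712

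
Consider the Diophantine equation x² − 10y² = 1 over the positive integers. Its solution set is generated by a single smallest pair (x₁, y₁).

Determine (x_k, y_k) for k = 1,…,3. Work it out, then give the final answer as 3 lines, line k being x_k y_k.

√10 = [3; 6, …], period ℓ=1 (odd) → k=1
a_0=3:  p_0=3·1+0=3,  q_0=3·0+1=1
a_1=6:  p_1=6·3+1=19,  q_1=6·1+0=6
fundamental: x₁=19, y₁=6  (since 361 − 10·36 = 1)
n=2: (19,6)∘(19,6) = (19·19+10·6·6, 19·6+6·19) = (721,228)
n=3: (721,228)∘(19,6) = (19·721+10·6·228, 19·228+6·721) = (27379,8658)

19 6
721 228
27379 8658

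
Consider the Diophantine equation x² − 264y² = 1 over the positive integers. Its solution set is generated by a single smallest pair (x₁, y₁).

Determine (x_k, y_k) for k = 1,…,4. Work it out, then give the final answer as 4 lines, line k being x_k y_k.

[16; 4,32] for √264; ℓ=2 ⇒ convergent index 1
step 0: (16, 1)  from 16·(1,0) + (0,1)
step 1: (65, 4)  from 4·(16,1) + (1,0)
fundamental: x₁=65, y₁=4  (since 4225 − 264·16 = 1)
n=2: (65,4)∘(65,4) = (65·65+264·4·4, 65·4+4·65) = (8449,520)
n=3: (8449,520)∘(65,4) = (65·8449+264·4·520, 65·520+4·8449) = (1098305,67596)
n=4: (1098305,67596)∘(65,4) = (65·1098305+264·4·67596, 65·67596+4·1098305) = (142771201,8786960)

65 4
8449 520
1098305 67596
142771201 8786960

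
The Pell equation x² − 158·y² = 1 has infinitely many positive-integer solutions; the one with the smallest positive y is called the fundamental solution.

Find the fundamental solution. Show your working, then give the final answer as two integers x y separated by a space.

7743 616

√158 → a₀=12, period (1,1,3,12,3,1,1,24); ℓ=8 even so k=7
step 0: (12, 1)  from 12·(1,0) + (0,1)
step 1: (13, 1)  from 1·(12,1) + (1,0)
step 2: (25, 2)  from 1·(13,1) + (12,1)
step 3: (88, 7)  from 3·(25,2) + (13,1)
…
step 5: (3331, 265)  from 3·(1081,86) + (88,7)
step 6: (4412, 351)  from 1·(3331,265) + (1081,86)
step 7: (7743, 616)  from 1·(4412,351) + (3331,265)
fundamental: x₁=7743, y₁=616  (since 59954049 − 158·379456 = 1)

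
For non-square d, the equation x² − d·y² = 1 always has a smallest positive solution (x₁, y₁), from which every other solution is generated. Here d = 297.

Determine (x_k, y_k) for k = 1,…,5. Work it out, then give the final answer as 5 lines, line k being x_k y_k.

48599 2820
4723725601 274098360
459136680917399 26641812392460
44627167107085622401 2589530880648228720
4337671388015371645214999 251697222510604722734100

√297 → a₀=17, period (4,3,1,1,2,1,1,3,4,34); ℓ=10 even so k=9
step 0: (17, 1)  from 17·(1,0) + (0,1)
step 1: (69, 4)  from 4·(17,1) + (1,0)
step 2: (224, 13)  from 3·(69,4) + (17,1)
step 3: (293, 17)  from 1·(224,13) + (69,4)
step 4: (517, 30)  from 1·(293,17) + (224,13)
…
step 6: (1844, 107)  from 1·(1327,77) + (517,30)
step 7: (3171, 184)  from 1·(1844,107) + (1327,77)
step 8: (11357, 659)  from 3·(3171,184) + (1844,107)
step 9: (48599, 2820)  from 4·(11357,659) + (3171,184)
(x₁, y₁) = (48599, 2820);  48599² − 297·2820² = 1 ✓
n=2: (48599,2820)∘(48599,2820) = (48599·48599+297·2820·2820, 48599·2820+2820·48599) = (4723725601,274098360)
n=3: (4723725601,274098360)∘(48599,2820) = (48599·4723725601+297·2820·274098360, 48599·274098360+2820·4723725601) = (459136680917399,26641812392460)
n=4: (459136680917399,26641812392460)∘(48599,2820) = (48599·459136680917399+297·2820·26641812392460, 48599·26641812392460+2820·459136680917399) = (44627167107085622401,2589530880648228720)
n=5: (44627167107085622401,2589530880648228720)∘(48599,2820) = (48599·44627167107085622401+297·2820·2589530880648228720, 48599·2589530880648228720+2820·44627167107085622401) = (4337671388015371645214999,251697222510604722734100)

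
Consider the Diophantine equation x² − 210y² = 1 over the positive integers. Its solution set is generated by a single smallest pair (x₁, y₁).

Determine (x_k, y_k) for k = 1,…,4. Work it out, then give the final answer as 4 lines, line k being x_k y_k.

29 2
1681 116
97469 6726
5651521 389992

[14; 2,28] for √210; ℓ=2 ⇒ convergent index 1
step 0: (14, 1)  from 14·(1,0) + (0,1)
step 1: (29, 2)  from 2·(14,1) + (1,0)
(x₁, y₁) = (29, 2);  29² − 210·2² = 1 ✓
(29+2√210)^2 = 1681 + 116√210
(29+2√210)^3 = 97469 + 6726√210
(29+2√210)^4 = 5651521 + 389992√210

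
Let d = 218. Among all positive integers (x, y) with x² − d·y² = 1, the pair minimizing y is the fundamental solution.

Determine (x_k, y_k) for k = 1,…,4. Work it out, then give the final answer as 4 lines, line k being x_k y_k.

126003 8534
31753512017 2150619204
8002075549230099 541968943114690
2016571050827526816577 136579425476409948936

√218 → a₀=14, period (1,3,3,1,28); ℓ=5 odd so k=9
step 0: (14, 1)  from 14·(1,0) + (0,1)
…
step 2: (59, 4)  from 3·(15,1) + (14,1)
step 3: (192, 13)  from 3·(59,4) + (15,1)
step 4: (251, 17)  from 1·(192,13) + (59,4)
step 5: (7220, 489)  from 28·(251,17) + (192,13)
step 6: (7471, 506)  from 1·(7220,489) + (251,17)
step 7: (29633, 2007)  from 3·(7471,506) + (7220,489)
step 8: (96370, 6527)  from 3·(29633,2007) + (7471,506)
step 9: (126003, 8534)  from 1·(96370,6527) + (29633,2007)
fundamental: x₁=126003, y₁=8534  (since 15876756009 − 218·72829156 = 1)
(x_2, y_2) = (126003·126003 + 218·8534·8534, 126003·8534 + 8534·126003) = (31753512017, 2150619204)
(x_3, y_3) = (126003·31753512017 + 218·8534·2150619204, 126003·2150619204 + 8534·31753512017) = (8002075549230099, 541968943114690)
(x_4, y_4) = (126003·8002075549230099 + 218·8534·541968943114690, 126003·541968943114690 + 8534·8002075549230099) = (2016571050827526816577, 136579425476409948936)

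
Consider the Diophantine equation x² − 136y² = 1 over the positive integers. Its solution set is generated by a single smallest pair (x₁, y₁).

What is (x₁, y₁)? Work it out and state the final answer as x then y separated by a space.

35 3

[11; 1,1,1,22] for √136; ℓ=4 ⇒ convergent index 3
i=0: a=11 ⇒ p=11, q=1
i=1: a=1 ⇒ p=12, q=1
i=2: a=1 ⇒ p=23, q=2
i=3: a=1 ⇒ p=35, q=3
(x₁, y₁) = (35, 3);  35² − 136·3² = 1 ✓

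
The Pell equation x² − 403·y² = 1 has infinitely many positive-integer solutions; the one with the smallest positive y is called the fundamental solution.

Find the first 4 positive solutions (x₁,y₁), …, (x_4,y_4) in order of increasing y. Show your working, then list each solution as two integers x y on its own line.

669878 33369
897473069767 44706317964
1202394930058086974 59895557730143415
1610915821914004898868577 80245432842261314788776

√403 = [20; 13,2,1,3,1,3,1,2,13,40, …], period ℓ=10 (even) → k=9
k=0  a_k=20  p_k/q_k = 20/1
…
k=2  a_k=2  p_k/q_k = 542/27
…
k=4  a_k=3  p_k/q_k = 2951/147
…
k=6  a_k=3  p_k/q_k = 14213/708
…
k=8  a_k=2  p_k/q_k = 50147/2498
k=9  a_k=13  p_k/q_k = 669878/33369
→ (669878, 33369).  Check: 669878²=448736534884, 403·33369²=448736534883, difference 1.
(669878+33369√403)^2 = 897473069767 + 44706317964√403
(669878+33369√403)^3 = 1202394930058086974 + 59895557730143415√403
(669878+33369√403)^4 = 1610915821914004898868577 + 80245432842261314788776√403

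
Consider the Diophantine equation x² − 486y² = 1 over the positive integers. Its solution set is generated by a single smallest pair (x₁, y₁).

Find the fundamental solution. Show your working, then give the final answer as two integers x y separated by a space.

[22; 22,44] for √486; ℓ=2 ⇒ convergent index 1
k=0  a_k=22  p_k/q_k = 22/1
k=1  a_k=22  p_k/q_k = 485/22
(x₁, y₁) = (485, 22);  485² − 486·22² = 1 ✓

485 22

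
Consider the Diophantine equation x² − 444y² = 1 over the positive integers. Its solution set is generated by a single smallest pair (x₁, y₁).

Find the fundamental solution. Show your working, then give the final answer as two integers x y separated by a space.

295 14

√444 = [21; 14,42, …], period ℓ=2 (even) → k=1
a_0=21:  p_0=21·1+0=21,  q_0=21·0+1=1
a_1=14:  p_1=14·21+1=295,  q_1=14·1+0=14
→ (295, 14).  Check: 295²=87025, 444·14²=87024, difference 1.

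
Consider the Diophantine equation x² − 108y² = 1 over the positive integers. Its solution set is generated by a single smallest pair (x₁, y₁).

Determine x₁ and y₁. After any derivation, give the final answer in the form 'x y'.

1351 130

[10; 2,1,1,4,1,1,2,20] for √108; ℓ=8 ⇒ convergent index 7
a_0=10:  p_0=10·1+0=10,  q_0=10·0+1=1
…
a_5=1:  p_5=1·239+52=291,  q_5=1·23+5=28
a_6=1:  p_6=1·291+239=530,  q_6=1·28+23=51
a_7=2:  p_7=2·530+291=1351,  q_7=2·51+28=130
(x₁, y₁) = (1351, 130);  1351² − 108·130² = 1 ✓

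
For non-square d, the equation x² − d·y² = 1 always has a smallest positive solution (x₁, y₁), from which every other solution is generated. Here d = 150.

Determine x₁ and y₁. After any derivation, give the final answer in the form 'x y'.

49 4

√150 = [12; 4,24, …], period ℓ=2 (even) → k=1
i=0: a=12 ⇒ p=12, q=1
i=1: a=4 ⇒ p=49, q=4
(x₁, y₁) = (49, 4);  49² − 150·4² = 1 ✓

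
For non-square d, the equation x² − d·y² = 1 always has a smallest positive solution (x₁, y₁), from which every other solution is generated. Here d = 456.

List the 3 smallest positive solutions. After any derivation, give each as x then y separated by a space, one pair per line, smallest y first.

1025 48
2101249 98400
4307559425 201719952

√456 = [21; 2,1,4,1,2,42, …], period ℓ=6 (even) → k=5
i=0: a=21 ⇒ p=21, q=1
i=1: a=2 ⇒ p=43, q=2
i=2: a=1 ⇒ p=64, q=3
i=3: a=4 ⇒ p=299, q=14
i=4: a=1 ⇒ p=363, q=17
i=5: a=2 ⇒ p=1025, q=48
→ (1025, 48).  Check: 1025²=1050625, 456·48²=1050624, difference 1.
n=2: (1025,48)∘(1025,48) = (1025·1025+456·48·48, 1025·48+48·1025) = (2101249,98400)
n=3: (2101249,98400)∘(1025,48) = (1025·2101249+456·48·98400, 1025·98400+48·2101249) = (4307559425,201719952)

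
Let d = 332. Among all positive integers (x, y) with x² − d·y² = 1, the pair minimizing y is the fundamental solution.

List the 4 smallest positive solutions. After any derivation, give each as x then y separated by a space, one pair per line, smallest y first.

[18; 4,1,1,8,1,1,4,36] for √332; ℓ=8 ⇒ convergent index 7
k=0  a_k=18  p_k/q_k = 18/1
k=1  a_k=4  p_k/q_k = 73/4
k=2  a_k=1  p_k/q_k = 91/5
k=3  a_k=1  p_k/q_k = 164/9
…
k=5  a_k=1  p_k/q_k = 1567/86
k=6  a_k=1  p_k/q_k = 2970/163
k=7  a_k=4  p_k/q_k = 13447/738
fundamental: x₁=13447, y₁=738  (since 180821809 − 332·544644 = 1)
k=2:  x_2 = 13447·13447+332·738·738 = 361643617,  y_2 = 13447·738+738·13447 = 19847772
k=3:  x_3 = 13447·361643617+332·738·19847772 = 9726043422151,  y_3 = 13447·19847772+738·361643617 = 533785979430
k=4:  x_4 = 13447·9726043422151+332·738·533785979430 = 261572211433685377,  y_4 = 13447·533785979430+738·9726043422151 = 14355640110942648

13447 738
361643617 19847772
9726043422151 533785979430
261572211433685377 14355640110942648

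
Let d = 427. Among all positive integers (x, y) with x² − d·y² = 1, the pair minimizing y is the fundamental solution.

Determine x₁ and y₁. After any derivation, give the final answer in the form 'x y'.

62 3

d=427: √d = [20; 1,1,1,40] (ℓ=4, even), read p_3/q_3
k=0  a_k=20  p_k/q_k = 20/1
k=1  a_k=1  p_k/q_k = 21/1
k=2  a_k=1  p_k/q_k = 41/2
k=3  a_k=1  p_k/q_k = 62/3
→ (62, 3).  Check: 62²=3844, 427·3²=3843, difference 1.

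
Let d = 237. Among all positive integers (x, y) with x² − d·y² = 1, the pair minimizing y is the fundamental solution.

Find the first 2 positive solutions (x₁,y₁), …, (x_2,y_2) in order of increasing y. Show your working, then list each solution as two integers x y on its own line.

228151 14820
104105757601 6762395640

√237 → a₀=15, period (2,1,1,7,10,7,1,1,2,30); ℓ=10 even so k=9
step 0: (15, 1)  from 15·(1,0) + (0,1)
step 1: (31, 2)  from 2·(15,1) + (1,0)
step 2: (46, 3)  from 1·(31,2) + (15,1)
step 3: (77, 5)  from 1·(46,3) + (31,2)
step 4: (585, 38)  from 7·(77,5) + (46,3)
step 5: (5927, 385)  from 10·(585,38) + (77,5)
step 6: (42074, 2733)  from 7·(5927,385) + (585,38)
…
step 8: (90075, 5851)  from 1·(48001,3118) + (42074,2733)
step 9: (228151, 14820)  from 2·(90075,5851) + (48001,3118)
fundamental: x₁=228151, y₁=14820  (since 52052878801 − 237·219632400 = 1)
k=2:  x_2 = 228151·228151+237·14820·14820 = 104105757601,  y_2 = 228151·14820+14820·228151 = 6762395640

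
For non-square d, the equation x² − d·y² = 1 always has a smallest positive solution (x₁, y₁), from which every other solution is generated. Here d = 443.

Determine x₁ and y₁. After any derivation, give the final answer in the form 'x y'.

d=443: √d = [21; 21,42] (ℓ=2, even), read p_1/q_1
step 0: (21, 1)  from 21·(1,0) + (0,1)
step 1: (442, 21)  from 21·(21,1) + (1,0)
→ (442, 21).  Check: 442²=195364, 443·21²=195363, difference 1.

442 21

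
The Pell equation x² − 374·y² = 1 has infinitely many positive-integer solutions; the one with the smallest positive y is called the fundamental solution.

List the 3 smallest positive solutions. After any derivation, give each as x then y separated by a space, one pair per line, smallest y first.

3365 174
22646449 1171020
152410598405 7880964426

√374 = [19; 2,1,18,1,2,38, …], period ℓ=6 (even) → k=5
a_0=19:  p_0=19·1+0=19,  q_0=19·0+1=1
…
a_4=1:  p_4=1·1083+58=1141,  q_4=1·56+3=59
a_5=2:  p_5=2·1141+1083=3365,  q_5=2·59+56=174
→ (3365, 174).  Check: 3365²=11323225, 374·174²=11323224, difference 1.
k=2:  x_2 = 3365·3365+374·174·174 = 22646449,  y_2 = 3365·174+174·3365 = 1171020
k=3:  x_3 = 3365·22646449+374·174·1171020 = 152410598405,  y_3 = 3365·1171020+174·22646449 = 7880964426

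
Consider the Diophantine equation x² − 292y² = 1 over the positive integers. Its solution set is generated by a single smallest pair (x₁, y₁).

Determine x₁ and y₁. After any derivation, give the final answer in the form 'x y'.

2281249 133500

d=292: √d = [17; 11,2,1,3,8,3,1,2,11,34] (ℓ=10, even), read p_9/q_9
k=0  a_k=17  p_k/q_k = 17/1
k=1  a_k=11  p_k/q_k = 188/11
…
k=7  a_k=1  p_k/q_k = 72812/4261
k=8  a_k=2  p_k/q_k = 200767/11749
k=9  a_k=11  p_k/q_k = 2281249/133500
→ (2281249, 133500).  Check: 2281249²=5204097000001, 292·133500²=5204097000000, difference 1.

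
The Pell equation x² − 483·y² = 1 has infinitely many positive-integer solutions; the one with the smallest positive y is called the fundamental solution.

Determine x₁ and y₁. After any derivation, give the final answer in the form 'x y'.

22 1

√483 → a₀=21, period (1,42); ℓ=2 even so k=1
k=0  a_k=21  p_k/q_k = 21/1
k=1  a_k=1  p_k/q_k = 22/1
→ (22, 1).  Check: 22²=484, 483·1²=483, difference 1.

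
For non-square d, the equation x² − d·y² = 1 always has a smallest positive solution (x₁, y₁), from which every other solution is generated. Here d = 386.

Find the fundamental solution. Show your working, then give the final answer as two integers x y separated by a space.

111555 5678

[19; 1,1,1,4,1,18,1,4,1,1,1,38] for √386; ℓ=12 ⇒ convergent index 11
i=0: a=19 ⇒ p=19, q=1
…
i=5: a=1 ⇒ p=334, q=17
…
i=7: a=1 ⇒ p=6621, q=337
i=8: a=4 ⇒ p=32771, q=1668
…
i=10: a=1 ⇒ p=72163, q=3673
i=11: a=1 ⇒ p=111555, q=5678
fundamental: x₁=111555, y₁=5678  (since 12444518025 − 386·32239684 = 1)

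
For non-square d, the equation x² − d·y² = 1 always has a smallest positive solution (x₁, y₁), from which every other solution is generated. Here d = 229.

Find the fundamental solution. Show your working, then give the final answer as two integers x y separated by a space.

5848201 386460

[15; 7,1,1,7,30] for √229; ℓ=5 ⇒ convergent index 9
k=0  a_k=15  p_k/q_k = 15/1
k=1  a_k=7  p_k/q_k = 106/7
…
k=4  a_k=7  p_k/q_k = 1710/113
…
k=7  a_k=1  p_k/q_k = 413926/27353
k=8  a_k=1  p_k/q_k = 776325/51301
k=9  a_k=7  p_k/q_k = 5848201/386460
→ (5848201, 386460).  Check: 5848201²=34201454936401, 229·386460²=34201454936400, difference 1.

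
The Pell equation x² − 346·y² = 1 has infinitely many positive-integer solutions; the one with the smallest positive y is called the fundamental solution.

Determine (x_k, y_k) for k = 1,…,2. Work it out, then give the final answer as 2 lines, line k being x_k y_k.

√346 → a₀=18, period (1,1,1,1,36); ℓ=5 odd so k=9
i=0: a=18 ⇒ p=18, q=1
…
i=4: a=1 ⇒ p=93, q=5
i=5: a=36 ⇒ p=3404, q=183
…
i=7: a=1 ⇒ p=6901, q=371
i=8: a=1 ⇒ p=10398, q=559
i=9: a=1 ⇒ p=17299, q=930
fundamental: x₁=17299, y₁=930  (since 299255401 − 346·864900 = 1)
k=2:  x_2 = 17299·17299+346·930·930 = 598510801,  y_2 = 17299·930+930·17299 = 32176140

17299 930
598510801 32176140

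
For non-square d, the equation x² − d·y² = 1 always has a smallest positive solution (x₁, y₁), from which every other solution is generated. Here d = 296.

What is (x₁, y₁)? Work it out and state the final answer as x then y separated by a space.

√296 → a₀=17, period (4,1,7,1,4,34); ℓ=6 even so k=5
a_0=17:  p_0=17·1+0=17,  q_0=17·0+1=1
a_1=4:  p_1=4·17+1=69,  q_1=4·1+0=4
a_2=1:  p_2=1·69+17=86,  q_2=1·4+1=5
a_3=7:  p_3=7·86+69=671,  q_3=7·5+4=39
a_4=1:  p_4=1·671+86=757,  q_4=1·39+5=44
a_5=4:  p_5=4·757+671=3699,  q_5=4·44+39=215
→ (3699, 215).  Check: 3699²=13682601, 296·215²=13682600, difference 1.

3699 215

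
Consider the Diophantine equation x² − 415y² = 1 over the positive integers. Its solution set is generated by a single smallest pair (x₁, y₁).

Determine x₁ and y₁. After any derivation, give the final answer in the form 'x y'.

18412804 903849

d=415: √d = [20; 2,1,2,4,6,…,1,2,40] (ℓ=16, even), read p_15/q_15
step 0: (20, 1)  from 20·(1,0) + (0,1)
step 1: (41, 2)  from 2·(20,1) + (1,0)
…
step 3: (163, 8)  from 2·(61,3) + (41,2)
step 4: (713, 35)  from 4·(163,8) + (61,3)
step 5: (4441, 218)  from 6·(713,35) + (163,8)
step 6: (5154, 253)  from 1·(4441,218) + (713,35)
…
step 10: (77473, 3803)  from 1·(43534,2137) + (33939,1666)
step 11: (508372, 24955)  from 6·(77473,3803) + (43534,2137)
…
step 14: (6841255, 335824)  from 1·(4730294,232201) + (2110961,103623)
step 15: (18412804, 903849)  from 2·(6841255,335824) + (4730294,232201)
(x₁, y₁) = (18412804, 903849);  18412804² − 415·903849² = 1 ✓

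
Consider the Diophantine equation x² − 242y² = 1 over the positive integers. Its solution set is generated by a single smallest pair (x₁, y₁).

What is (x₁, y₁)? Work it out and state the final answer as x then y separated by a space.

19601 1260

d=242: √d = [15; 1,1,3,1,14,1,3,1,1,30] (ℓ=10, even), read p_9/q_9
i=0: a=15 ⇒ p=15, q=1
i=1: a=1 ⇒ p=16, q=1
i=2: a=1 ⇒ p=31, q=2
i=3: a=3 ⇒ p=109, q=7
…
i=5: a=14 ⇒ p=2069, q=133
i=6: a=1 ⇒ p=2209, q=142
i=7: a=3 ⇒ p=8696, q=559
i=8: a=1 ⇒ p=10905, q=701
i=9: a=1 ⇒ p=19601, q=1260
(x₁, y₁) = (19601, 1260);  19601² − 242·1260² = 1 ✓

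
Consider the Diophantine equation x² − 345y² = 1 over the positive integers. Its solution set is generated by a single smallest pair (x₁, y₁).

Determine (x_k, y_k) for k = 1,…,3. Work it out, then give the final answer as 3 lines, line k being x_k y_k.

6761 364
91422241 4922008
1236211536041 66555391812

√345 = [18; 1,1,2,1,6,1,2,1,1,36, …], period ℓ=10 (even) → k=9
i=0: a=18 ⇒ p=18, q=1
…
i=2: a=1 ⇒ p=37, q=2
i=3: a=2 ⇒ p=93, q=5
i=4: a=1 ⇒ p=130, q=7
…
i=6: a=1 ⇒ p=1003, q=54
i=7: a=2 ⇒ p=2879, q=155
i=8: a=1 ⇒ p=3882, q=209
i=9: a=1 ⇒ p=6761, q=364
(x₁, y₁) = (6761, 364);  6761² − 345·364² = 1 ✓
n=2: (6761,364)∘(6761,364) = (6761·6761+345·364·364, 6761·364+364·6761) = (91422241,4922008)
n=3: (91422241,4922008)∘(6761,364) = (6761·91422241+345·364·4922008, 6761·4922008+364·91422241) = (1236211536041,66555391812)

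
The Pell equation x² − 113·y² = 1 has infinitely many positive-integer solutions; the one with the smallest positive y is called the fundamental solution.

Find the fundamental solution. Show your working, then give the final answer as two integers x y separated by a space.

√113 → a₀=10, period (1,1,1,2,2,1,1,1,20); ℓ=9 odd so k=17
i=0: a=10 ⇒ p=10, q=1
…
i=3: a=1 ⇒ p=32, q=3
i=4: a=2 ⇒ p=85, q=8
i=5: a=2 ⇒ p=202, q=19
i=6: a=1 ⇒ p=287, q=27
i=7: a=1 ⇒ p=489, q=46
i=8: a=1 ⇒ p=776, q=73
i=9: a=20 ⇒ p=16009, q=1506
i=10: a=1 ⇒ p=16785, q=1579
…
i=12: a=1 ⇒ p=49579, q=4664
i=13: a=2 ⇒ p=131952, q=12413
i=14: a=2 ⇒ p=313483, q=29490
i=15: a=1 ⇒ p=445435, q=41903
i=16: a=1 ⇒ p=758918, q=71393
i=17: a=1 ⇒ p=1204353, q=113296
(x₁, y₁) = (1204353, 113296);  1204353² − 113·113296² = 1 ✓

1204353 113296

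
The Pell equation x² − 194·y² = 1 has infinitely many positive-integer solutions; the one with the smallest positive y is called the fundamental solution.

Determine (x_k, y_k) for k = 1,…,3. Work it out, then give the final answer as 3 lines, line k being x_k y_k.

√194 = [13; 1,12,1,26, …], period ℓ=4 (even) → k=3
step 0: (13, 1)  from 13·(1,0) + (0,1)
step 1: (14, 1)  from 1·(13,1) + (1,0)
step 2: (181, 13)  from 12·(14,1) + (13,1)
step 3: (195, 14)  from 1·(181,13) + (14,1)
→ (195, 14).  Check: 195²=38025, 194·14²=38024, difference 1.
(195+14√194)^2 = 76049 + 5460√194
(195+14√194)^3 = 29658915 + 2129386√194

195 14
76049 5460
29658915 2129386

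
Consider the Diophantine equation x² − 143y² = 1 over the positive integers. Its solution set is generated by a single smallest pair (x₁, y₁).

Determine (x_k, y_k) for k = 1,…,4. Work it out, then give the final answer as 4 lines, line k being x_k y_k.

12 1
287 24
6876 575
164737 13776

√143 = [11; 1,22, …], period ℓ=2 (even) → k=1
step 0: (11, 1)  from 11·(1,0) + (0,1)
step 1: (12, 1)  from 1·(11,1) + (1,0)
fundamental: x₁=12, y₁=1  (since 144 − 143·1 = 1)
(12+1√143)^2 = 287 + 24√143
(12+1√143)^3 = 6876 + 575√143
(12+1√143)^4 = 164737 + 13776√143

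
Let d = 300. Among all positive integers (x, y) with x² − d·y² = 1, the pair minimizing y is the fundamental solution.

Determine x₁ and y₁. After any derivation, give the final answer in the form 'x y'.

1351 78

d=300: √d = [17; 3,8,3,34] (ℓ=4, even), read p_3/q_3
i=0: a=17 ⇒ p=17, q=1
i=1: a=3 ⇒ p=52, q=3
i=2: a=8 ⇒ p=433, q=25
i=3: a=3 ⇒ p=1351, q=78
(x₁, y₁) = (1351, 78);  1351² − 300·78² = 1 ✓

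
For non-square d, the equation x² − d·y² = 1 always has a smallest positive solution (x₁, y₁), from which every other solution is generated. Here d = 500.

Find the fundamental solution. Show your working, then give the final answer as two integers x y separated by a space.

√500 = [22; 2,1,3,2,1,…,1,2,44, …], period ℓ=14 (even) → k=13
k=0  a_k=22  p_k/q_k = 22/1
k=1  a_k=2  p_k/q_k = 45/2
…
k=5  a_k=1  p_k/q_k = 805/36
k=6  a_k=1  p_k/q_k = 1364/61
…
k=8  a_k=1  p_k/q_k = 15809/707
k=9  a_k=1  p_k/q_k = 30254/1353
k=10  a_k=2  p_k/q_k = 76317/3413
k=11  a_k=3  p_k/q_k = 259205/11592
k=12  a_k=1  p_k/q_k = 335522/15005
k=13  a_k=2  p_k/q_k = 930249/41602
fundamental: x₁=930249, y₁=41602  (since 865363202001 − 500·1730726404 = 1)

930249 41602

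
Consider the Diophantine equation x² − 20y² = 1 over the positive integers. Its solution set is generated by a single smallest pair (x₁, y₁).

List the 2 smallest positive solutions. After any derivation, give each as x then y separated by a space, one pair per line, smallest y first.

[4; 2,8] for √20; ℓ=2 ⇒ convergent index 1
a_0=4:  p_0=4·1+0=4,  q_0=4·0+1=1
a_1=2:  p_1=2·4+1=9,  q_1=2·1+0=2
→ (9, 2).  Check: 9²=81, 20·2²=80, difference 1.
k=2:  x_2 = 9·9+20·2·2 = 161,  y_2 = 9·2+2·9 = 36

9 2
161 36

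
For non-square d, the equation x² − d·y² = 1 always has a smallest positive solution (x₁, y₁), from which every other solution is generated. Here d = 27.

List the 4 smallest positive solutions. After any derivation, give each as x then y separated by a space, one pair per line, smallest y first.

26 5
1351 260
70226 13515
3650401 702520

[5; 5,10] for √27; ℓ=2 ⇒ convergent index 1
a_0=5:  p_0=5·1+0=5,  q_0=5·0+1=1
a_1=5:  p_1=5·5+1=26,  q_1=5·1+0=5
(x₁, y₁) = (26, 5);  26² − 27·5² = 1 ✓
(26+5√27)^2 = 1351 + 260√27
(26+5√27)^3 = 70226 + 13515√27
(26+5√27)^4 = 3650401 + 702520√27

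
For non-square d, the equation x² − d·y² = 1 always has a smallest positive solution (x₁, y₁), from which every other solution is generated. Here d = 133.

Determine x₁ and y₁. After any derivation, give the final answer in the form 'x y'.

2588599 224460

d=133: √d = [11; 1,1,7,5,1,…,1,1,22] (ℓ=16, even), read p_15/q_15
step 0: (11, 1)  from 11·(1,0) + (0,1)
…
step 2: (23, 2)  from 1·(12,1) + (11,1)
step 3: (173, 15)  from 7·(23,2) + (12,1)
step 4: (888, 77)  from 5·(173,15) + (23,2)
step 5: (1061, 92)  from 1·(888,77) + (173,15)
step 6: (1949, 169)  from 1·(1061,92) + (888,77)
step 7: (3010, 261)  from 1·(1949,169) + (1061,92)
step 8: (7969, 691)  from 2·(3010,261) + (1949,169)
step 9: (10979, 952)  from 1·(7969,691) + (3010,261)
step 10: (18948, 1643)  from 1·(10979,952) + (7969,691)
…
step 12: (168583, 14618)  from 5·(29927,2595) + (18948,1643)
step 13: (1210008, 104921)  from 7·(168583,14618) + (29927,2595)
step 14: (1378591, 119539)  from 1·(1210008,104921) + (168583,14618)
step 15: (2588599, 224460)  from 1·(1378591,119539) + (1210008,104921)
(x₁, y₁) = (2588599, 224460);  2588599² − 133·224460² = 1 ✓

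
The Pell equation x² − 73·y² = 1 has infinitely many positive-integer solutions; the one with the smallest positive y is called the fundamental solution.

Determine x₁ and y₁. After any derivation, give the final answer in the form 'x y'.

2281249 267000

[8; 1,1,5,5,1,1,16] for √73; ℓ=7 ⇒ convergent index 13
a_0=8:  p_0=8·1+0=8,  q_0=8·0+1=1
a_1=1:  p_1=1·8+1=9,  q_1=1·1+0=1
a_2=1:  p_2=1·9+8=17,  q_2=1·1+1=2
…
a_9=1:  p_9=1·18737+17669=36406,  q_9=1·2193+2068=4261
a_10=5:  p_10=5·36406+18737=200767,  q_10=5·4261+2193=23498
…
a_12=1:  p_12=1·1040241+200767=1241008,  q_12=1·121751+23498=145249
a_13=1:  p_13=1·1241008+1040241=2281249,  q_13=1·145249+121751=267000
→ (2281249, 267000).  Check: 2281249²=5204097000001, 73·267000²=5204097000000, difference 1.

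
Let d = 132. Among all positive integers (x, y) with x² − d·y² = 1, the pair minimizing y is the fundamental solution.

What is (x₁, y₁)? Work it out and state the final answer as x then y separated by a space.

d=132: √d = [11; 2,22] (ℓ=2, even), read p_1/q_1
step 0: (11, 1)  from 11·(1,0) + (0,1)
step 1: (23, 2)  from 2·(11,1) + (1,0)
→ (23, 2).  Check: 23²=529, 132·2²=528, difference 1.

23 2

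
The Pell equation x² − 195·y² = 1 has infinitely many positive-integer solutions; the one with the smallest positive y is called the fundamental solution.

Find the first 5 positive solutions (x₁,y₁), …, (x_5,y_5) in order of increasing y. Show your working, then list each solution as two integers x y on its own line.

d=195: √d = [13; 1,26] (ℓ=2, even), read p_1/q_1
i=0: a=13 ⇒ p=13, q=1
i=1: a=1 ⇒ p=14, q=1
fundamental: x₁=14, y₁=1  (since 196 − 195·1 = 1)
n=2: (14,1)∘(14,1) = (14·14+195·1·1, 14·1+1·14) = (391,28)
n=3: (391,28)∘(14,1) = (14·391+195·1·28, 14·28+1·391) = (10934,783)
n=4: (10934,783)∘(14,1) = (14·10934+195·1·783, 14·783+1·10934) = (305761,21896)
n=5: (305761,21896)∘(14,1) = (14·305761+195·1·21896, 14·21896+1·305761) = (8550374,612305)

14 1
391 28
10934 783
305761 21896
8550374 612305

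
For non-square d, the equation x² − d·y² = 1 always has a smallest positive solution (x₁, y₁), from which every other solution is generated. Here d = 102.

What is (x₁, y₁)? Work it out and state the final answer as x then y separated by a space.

d=102: √d = [10; 10,20] (ℓ=2, even), read p_1/q_1
i=0: a=10 ⇒ p=10, q=1
i=1: a=10 ⇒ p=101, q=10
(x₁, y₁) = (101, 10);  101² − 102·10² = 1 ✓

101 10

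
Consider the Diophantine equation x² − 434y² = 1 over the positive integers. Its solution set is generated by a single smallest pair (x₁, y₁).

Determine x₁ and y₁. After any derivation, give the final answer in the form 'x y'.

√434 = [20; 1,4,1,40, …], period ℓ=4 (even) → k=3
a_0=20:  p_0=20·1+0=20,  q_0=20·0+1=1
…
a_2=4:  p_2=4·21+20=104,  q_2=4·1+1=5
a_3=1:  p_3=1·104+21=125,  q_3=1·5+1=6
fundamental: x₁=125, y₁=6  (since 15625 − 434·36 = 1)

125 6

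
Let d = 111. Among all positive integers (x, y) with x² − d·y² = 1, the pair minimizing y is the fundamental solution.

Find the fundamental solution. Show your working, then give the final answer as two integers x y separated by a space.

√111 → a₀=10, period (1,1,6,1,1,20); ℓ=6 even so k=5
k=0  a_k=10  p_k/q_k = 10/1
…
k=2  a_k=1  p_k/q_k = 21/2
k=3  a_k=6  p_k/q_k = 137/13
k=4  a_k=1  p_k/q_k = 158/15
k=5  a_k=1  p_k/q_k = 295/28
→ (295, 28).  Check: 295²=87025, 111·28²=87024, difference 1.

295 28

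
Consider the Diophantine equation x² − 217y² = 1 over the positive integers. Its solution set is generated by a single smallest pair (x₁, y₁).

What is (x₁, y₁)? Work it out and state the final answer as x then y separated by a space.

3844063 260952

√217 → a₀=14, period (1,2,1,2,1,…,2,1,28); ℓ=16 even so k=15
i=0: a=14 ⇒ p=14, q=1
i=1: a=1 ⇒ p=15, q=1
i=2: a=2 ⇒ p=44, q=3
i=3: a=1 ⇒ p=59, q=4
i=4: a=2 ⇒ p=162, q=11
i=5: a=1 ⇒ p=221, q=15
i=6: a=1 ⇒ p=383, q=26
i=7: a=9 ⇒ p=3668, q=249
i=8: a=4 ⇒ p=15055, q=1022
i=9: a=9 ⇒ p=139163, q=9447
i=10: a=1 ⇒ p=154218, q=10469
i=11: a=1 ⇒ p=293381, q=19916
i=12: a=2 ⇒ p=740980, q=50301
…
i=14: a=2 ⇒ p=2809702, q=190735
i=15: a=1 ⇒ p=3844063, q=260952
(x₁, y₁) = (3844063, 260952);  3844063² − 217·260952² = 1 ✓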